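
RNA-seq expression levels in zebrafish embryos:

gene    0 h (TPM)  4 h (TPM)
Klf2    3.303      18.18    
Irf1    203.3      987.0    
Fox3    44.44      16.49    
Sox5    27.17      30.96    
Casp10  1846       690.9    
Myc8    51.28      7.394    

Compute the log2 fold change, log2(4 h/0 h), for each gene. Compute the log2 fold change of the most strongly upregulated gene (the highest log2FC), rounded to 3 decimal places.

2.461

log2(18.18/3.303) = 2.461  (Klf2)
log2(987.0/203.3) = 2.279  (Irf1)
log2(16.49/44.44) = -1.430  (Fox3)
log2(30.96/27.17) = 0.188  (Sox5)
log2(690.9/1846) = -1.418  (Casp10)
log2(7.394/51.28) = -2.794  (Myc8)
Klf2 is most strongly upregulated.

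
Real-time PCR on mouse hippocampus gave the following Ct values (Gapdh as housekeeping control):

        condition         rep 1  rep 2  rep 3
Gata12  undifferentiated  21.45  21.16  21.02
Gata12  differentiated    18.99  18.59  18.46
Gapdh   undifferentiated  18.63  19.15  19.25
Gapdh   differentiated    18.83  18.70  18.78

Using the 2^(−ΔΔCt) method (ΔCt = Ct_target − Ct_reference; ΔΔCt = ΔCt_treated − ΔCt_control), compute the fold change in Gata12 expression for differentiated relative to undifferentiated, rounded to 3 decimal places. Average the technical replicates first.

4.891

Mean Ct: Gata12 undifferentiated 21.210; Gata12 differentiated 18.680; Gapdh undifferentiated 19.010; Gapdh differentiated 18.770
ΔCt(undifferentiated) = 21.210 − 19.010 = 2.200
ΔCt(differentiated) = 18.680 − 18.770 = -0.090
ΔΔCt = -0.090 − 2.200 = -2.290
Fold change = 2^(−(-2.290)) = 2^2.290 = 4.8906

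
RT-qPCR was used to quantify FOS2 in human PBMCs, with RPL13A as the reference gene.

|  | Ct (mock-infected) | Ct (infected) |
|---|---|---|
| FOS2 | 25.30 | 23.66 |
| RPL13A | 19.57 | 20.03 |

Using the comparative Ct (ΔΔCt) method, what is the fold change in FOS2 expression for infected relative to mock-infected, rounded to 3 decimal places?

4.287

ΔCt(mock-infected) = 25.300 − 19.570 = 5.730
ΔCt(infected) = 23.660 − 20.030 = 3.630
ΔΔCt = 3.630 − 5.730 = -2.100
Fold change = 2^(−(-2.100)) = 2^2.100 = 4.2871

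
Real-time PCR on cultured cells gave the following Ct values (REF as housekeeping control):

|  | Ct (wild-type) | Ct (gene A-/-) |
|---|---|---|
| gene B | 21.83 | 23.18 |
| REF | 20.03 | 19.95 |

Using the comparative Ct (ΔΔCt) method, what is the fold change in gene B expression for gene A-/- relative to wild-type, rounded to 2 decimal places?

0.37

ΔCt(wild-type) = 21.830 − 20.030 = 1.800
ΔCt(gene A-/-) = 23.180 − 19.950 = 3.230
ΔΔCt = 3.230 − 1.800 = 1.430
Fold change = 2^(−1.430) = 0.371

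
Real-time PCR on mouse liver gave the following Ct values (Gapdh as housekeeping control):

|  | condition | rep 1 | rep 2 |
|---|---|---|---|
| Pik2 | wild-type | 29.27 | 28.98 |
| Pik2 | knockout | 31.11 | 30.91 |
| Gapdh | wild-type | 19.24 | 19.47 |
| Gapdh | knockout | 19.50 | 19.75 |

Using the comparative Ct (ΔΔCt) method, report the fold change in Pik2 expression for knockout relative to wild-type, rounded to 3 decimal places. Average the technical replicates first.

0.326

Mean Ct: Pik2 wild-type 29.125; Pik2 knockout 31.010; Gapdh wild-type 19.355; Gapdh knockout 19.625
ΔCt(wild-type) = 29.125 − 19.355 = 9.770
ΔCt(knockout) = 31.010 − 19.625 = 11.385
ΔΔCt = 11.385 − 9.770 = 1.615
Fold change = 2^(−1.615) = 0.3265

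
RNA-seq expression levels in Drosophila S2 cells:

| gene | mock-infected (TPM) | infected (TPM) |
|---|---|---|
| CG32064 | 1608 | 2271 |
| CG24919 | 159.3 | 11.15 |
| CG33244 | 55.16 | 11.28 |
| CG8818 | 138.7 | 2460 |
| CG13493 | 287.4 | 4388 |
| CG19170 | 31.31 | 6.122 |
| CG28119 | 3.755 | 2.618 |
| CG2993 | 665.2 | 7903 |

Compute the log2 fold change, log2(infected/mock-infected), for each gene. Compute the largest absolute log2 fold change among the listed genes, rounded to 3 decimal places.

4.149

log2(2271/1608) = 0.498  (CG32064)
log2(11.15/159.3) = -3.837  (CG24919)
log2(11.28/55.16) = -2.290  (CG33244)
log2(2460/138.7) = 4.149  (CG8818)
log2(4388/287.4) = 3.932  (CG13493)
log2(6.122/31.31) = -2.355  (CG19170)
log2(2.618/3.755) = -0.520  (CG28119)
log2(7903/665.2) = 3.571  (CG2993)
The largest magnitude belongs to CG8818.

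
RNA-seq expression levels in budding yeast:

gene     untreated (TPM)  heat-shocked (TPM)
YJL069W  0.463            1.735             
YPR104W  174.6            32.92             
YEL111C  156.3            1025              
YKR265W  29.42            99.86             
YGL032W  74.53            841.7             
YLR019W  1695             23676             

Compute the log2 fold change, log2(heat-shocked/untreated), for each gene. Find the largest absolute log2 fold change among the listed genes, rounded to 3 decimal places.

3.804

log2(1.735/0.463) = 1.906  (YJL069W)
log2(32.92/174.6) = -2.407  (YPR104W)
log2(1025/156.3) = 2.713  (YEL111C)
log2(99.86/29.42) = 1.763  (YKR265W)
log2(841.7/74.53) = 3.497  (YGL032W)
log2(23676/1695) = 3.804  (YLR019W)
The largest magnitude belongs to YLR019W.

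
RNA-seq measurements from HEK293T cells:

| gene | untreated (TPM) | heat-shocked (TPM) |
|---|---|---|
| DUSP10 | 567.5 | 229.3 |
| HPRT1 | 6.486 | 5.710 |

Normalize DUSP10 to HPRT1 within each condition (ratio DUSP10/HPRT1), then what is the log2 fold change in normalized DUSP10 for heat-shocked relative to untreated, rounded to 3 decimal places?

-1.124

DUSP10/HPRT1 (untreated) = 567.5 / 6.486 = 87.496
DUSP10/HPRT1 (heat-shocked) = 229.3 / 5.710 = 40.158
Fold change = 40.158 / 87.496 = 0.4590
log2(0.4590) = -1.1235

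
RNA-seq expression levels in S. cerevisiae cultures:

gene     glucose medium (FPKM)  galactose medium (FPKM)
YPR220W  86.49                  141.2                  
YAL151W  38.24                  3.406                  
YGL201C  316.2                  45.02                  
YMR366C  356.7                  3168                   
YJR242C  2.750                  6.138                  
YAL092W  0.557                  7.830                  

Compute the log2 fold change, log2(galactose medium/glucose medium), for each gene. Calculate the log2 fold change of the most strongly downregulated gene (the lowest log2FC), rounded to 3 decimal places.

-3.489

log2(141.2/86.49) = 0.707  (YPR220W)
log2(3.406/38.24) = -3.489  (YAL151W)
log2(45.02/316.2) = -2.812  (YGL201C)
log2(3168/356.7) = 3.151  (YMR366C)
log2(6.138/2.750) = 1.158  (YJR242C)
log2(7.830/0.557) = 3.813  (YAL092W)
YAL151W is most strongly downregulated.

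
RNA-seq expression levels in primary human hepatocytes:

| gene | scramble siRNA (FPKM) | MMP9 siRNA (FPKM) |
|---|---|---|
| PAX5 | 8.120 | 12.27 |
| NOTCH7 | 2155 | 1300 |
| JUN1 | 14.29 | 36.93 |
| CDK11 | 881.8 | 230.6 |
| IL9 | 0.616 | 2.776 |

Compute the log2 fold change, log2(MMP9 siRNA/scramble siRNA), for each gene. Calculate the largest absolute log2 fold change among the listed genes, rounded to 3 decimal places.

2.172

log2(12.27/8.120) = 0.596  (PAX5)
log2(1300/2155) = -0.729  (NOTCH7)
log2(36.93/14.29) = 1.370  (JUN1)
log2(230.6/881.8) = -1.935  (CDK11)
log2(2.776/0.616) = 2.172  (IL9)
The largest magnitude belongs to IL9.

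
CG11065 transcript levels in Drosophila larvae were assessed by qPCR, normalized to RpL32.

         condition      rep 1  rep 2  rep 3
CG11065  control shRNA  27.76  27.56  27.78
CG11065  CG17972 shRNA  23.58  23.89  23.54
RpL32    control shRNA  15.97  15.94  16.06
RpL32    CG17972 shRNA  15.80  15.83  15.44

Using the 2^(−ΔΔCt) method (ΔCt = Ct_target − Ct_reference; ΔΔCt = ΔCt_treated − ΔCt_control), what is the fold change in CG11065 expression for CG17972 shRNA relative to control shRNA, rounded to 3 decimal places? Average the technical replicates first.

13.269

Mean Ct: CG11065 control shRNA 27.700; CG11065 CG17972 shRNA 23.670; RpL32 control shRNA 15.990; RpL32 CG17972 shRNA 15.690
ΔCt(control shRNA) = 27.700 − 15.990 = 11.710
ΔCt(CG17972 shRNA) = 23.670 − 15.690 = 7.980
ΔΔCt = 7.980 − 11.710 = -3.730
Fold change = 2^(−(-3.730)) = 2^3.730 = 13.2691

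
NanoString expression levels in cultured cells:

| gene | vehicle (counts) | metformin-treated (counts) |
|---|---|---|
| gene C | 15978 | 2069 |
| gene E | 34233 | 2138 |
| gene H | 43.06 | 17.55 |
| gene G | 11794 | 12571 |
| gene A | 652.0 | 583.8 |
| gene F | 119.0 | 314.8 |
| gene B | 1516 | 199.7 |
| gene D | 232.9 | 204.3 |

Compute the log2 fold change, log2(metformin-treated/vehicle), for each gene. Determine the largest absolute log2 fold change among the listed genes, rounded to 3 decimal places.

log2(2069/15978) = -2.949  (gene C)
log2(2138/34233) = -4.001  (gene E)
log2(17.55/43.06) = -1.295  (gene H)
log2(12571/11794) = 0.092  (gene G)
log2(583.8/652.0) = -0.159  (gene A)
log2(314.8/119.0) = 1.403  (gene F)
log2(199.7/1516) = -2.924  (gene B)
log2(204.3/232.9) = -0.189  (gene D)
The largest magnitude belongs to gene E.

4.001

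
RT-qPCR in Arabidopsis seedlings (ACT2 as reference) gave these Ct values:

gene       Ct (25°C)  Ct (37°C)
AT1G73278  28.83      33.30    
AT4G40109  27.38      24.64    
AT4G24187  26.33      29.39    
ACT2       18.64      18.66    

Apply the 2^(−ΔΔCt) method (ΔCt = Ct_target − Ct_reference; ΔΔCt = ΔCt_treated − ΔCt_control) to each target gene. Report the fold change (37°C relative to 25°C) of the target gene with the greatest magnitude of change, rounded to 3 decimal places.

AT1G73278: ΔΔCt = (33.30−18.66) − (28.83−18.64) = 14.64 − 10.19 = 4.45; fold change = 2^-4.45 = 0.046
AT4G40109: ΔΔCt = (24.64−18.66) − (27.38−18.64) = 5.98 − 8.74 = -2.76; fold change = 2^2.76 = 6.774
AT4G24187: ΔΔCt = (29.39−18.66) − (26.33−18.64) = 10.73 − 7.69 = 3.04; fold change = 2^-3.04 = 0.122
AT1G73278 has the largest |ΔΔCt| = 4.45.

0.046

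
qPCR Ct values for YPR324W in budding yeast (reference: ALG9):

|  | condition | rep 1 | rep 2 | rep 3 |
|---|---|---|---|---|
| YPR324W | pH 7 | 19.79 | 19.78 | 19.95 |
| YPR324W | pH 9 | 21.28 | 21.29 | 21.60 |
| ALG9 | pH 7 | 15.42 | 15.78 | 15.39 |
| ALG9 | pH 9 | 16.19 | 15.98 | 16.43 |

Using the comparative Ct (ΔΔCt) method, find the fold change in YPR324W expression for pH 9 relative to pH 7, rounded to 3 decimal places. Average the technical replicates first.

0.543

Mean Ct: YPR324W pH 7 19.840; YPR324W pH 9 21.390; ALG9 pH 7 15.530; ALG9 pH 9 16.200
ΔCt(pH 7) = 19.840 − 15.530 = 4.310
ΔCt(pH 9) = 21.390 − 16.200 = 5.190
ΔΔCt = 5.190 − 4.310 = 0.880
Fold change = 2^(−0.880) = 0.5434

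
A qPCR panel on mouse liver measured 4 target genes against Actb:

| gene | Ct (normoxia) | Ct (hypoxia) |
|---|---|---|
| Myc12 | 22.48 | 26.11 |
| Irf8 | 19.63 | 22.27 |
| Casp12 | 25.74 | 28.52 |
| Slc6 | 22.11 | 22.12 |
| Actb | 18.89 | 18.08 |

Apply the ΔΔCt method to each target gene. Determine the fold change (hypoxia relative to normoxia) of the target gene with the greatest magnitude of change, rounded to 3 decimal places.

Myc12: ΔΔCt = (26.11−18.08) − (22.48−18.89) = 8.03 − 3.59 = 4.44; fold change = 2^-4.44 = 0.046
Irf8: ΔΔCt = (22.27−18.08) − (19.63−18.89) = 4.19 − 0.74 = 3.45; fold change = 2^-3.45 = 0.092
Casp12: ΔΔCt = (28.52−18.08) − (25.74−18.89) = 10.44 − 6.85 = 3.59; fold change = 2^-3.59 = 0.083
Slc6: ΔΔCt = (22.12−18.08) − (22.11−18.89) = 4.04 − 3.22 = 0.82; fold change = 2^-0.82 = 0.566
Myc12 has the largest |ΔΔCt| = 4.44.

0.046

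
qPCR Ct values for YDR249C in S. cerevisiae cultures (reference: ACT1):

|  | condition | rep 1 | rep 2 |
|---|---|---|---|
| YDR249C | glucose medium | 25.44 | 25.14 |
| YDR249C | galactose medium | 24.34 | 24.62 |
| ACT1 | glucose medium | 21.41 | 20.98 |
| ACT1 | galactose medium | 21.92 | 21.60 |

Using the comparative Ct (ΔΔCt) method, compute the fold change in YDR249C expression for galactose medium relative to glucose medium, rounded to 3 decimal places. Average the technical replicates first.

Mean Ct: YDR249C glucose medium 25.290; YDR249C galactose medium 24.480; ACT1 glucose medium 21.195; ACT1 galactose medium 21.760
ΔCt(glucose medium) = 25.290 − 21.195 = 4.095
ΔCt(galactose medium) = 24.480 − 21.760 = 2.720
ΔΔCt = 2.720 − 4.095 = -1.375
Fold change = 2^(−(-1.375)) = 2^1.375 = 2.5937

2.594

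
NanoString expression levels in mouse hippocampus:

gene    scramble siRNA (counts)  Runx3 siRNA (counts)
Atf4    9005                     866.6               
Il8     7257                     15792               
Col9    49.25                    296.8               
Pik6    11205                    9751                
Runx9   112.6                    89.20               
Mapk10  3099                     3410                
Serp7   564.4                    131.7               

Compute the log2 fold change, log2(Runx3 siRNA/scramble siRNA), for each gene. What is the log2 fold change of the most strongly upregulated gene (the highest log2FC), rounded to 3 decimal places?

log2(866.6/9005) = -3.377  (Atf4)
log2(15792/7257) = 1.122  (Il8)
log2(296.8/49.25) = 2.591  (Col9)
log2(9751/11205) = -0.201  (Pik6)
log2(89.20/112.6) = -0.336  (Runx9)
log2(3410/3099) = 0.138  (Mapk10)
log2(131.7/564.4) = -2.099  (Serp7)
Col9 is most strongly upregulated.

2.591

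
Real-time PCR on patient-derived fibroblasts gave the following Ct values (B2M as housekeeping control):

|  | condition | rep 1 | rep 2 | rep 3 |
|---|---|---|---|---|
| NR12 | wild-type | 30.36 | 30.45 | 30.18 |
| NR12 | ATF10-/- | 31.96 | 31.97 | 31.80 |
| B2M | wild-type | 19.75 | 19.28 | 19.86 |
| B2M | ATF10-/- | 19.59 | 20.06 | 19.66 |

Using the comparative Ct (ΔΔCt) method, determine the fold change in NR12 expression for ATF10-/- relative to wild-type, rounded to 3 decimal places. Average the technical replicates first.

0.369

Mean Ct: NR12 wild-type 30.330; NR12 ATF10-/- 31.910; B2M wild-type 19.630; B2M ATF10-/- 19.770
ΔCt(wild-type) = 30.330 − 19.630 = 10.700
ΔCt(ATF10-/-) = 31.910 − 19.770 = 12.140
ΔΔCt = 12.140 − 10.700 = 1.440
Fold change = 2^(−1.440) = 0.3686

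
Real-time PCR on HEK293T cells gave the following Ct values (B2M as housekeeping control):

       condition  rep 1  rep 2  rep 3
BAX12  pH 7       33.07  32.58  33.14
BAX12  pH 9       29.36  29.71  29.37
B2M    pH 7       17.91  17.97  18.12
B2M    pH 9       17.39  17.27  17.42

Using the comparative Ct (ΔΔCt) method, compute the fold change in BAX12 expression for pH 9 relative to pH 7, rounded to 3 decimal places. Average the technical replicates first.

Mean Ct: BAX12 pH 7 32.930; BAX12 pH 9 29.480; B2M pH 7 18.000; B2M pH 9 17.360
ΔCt(pH 7) = 32.930 − 18.000 = 14.930
ΔCt(pH 9) = 29.480 − 17.360 = 12.120
ΔΔCt = 12.120 − 14.930 = -2.810
Fold change = 2^(−(-2.810)) = 2^2.810 = 7.0128

7.013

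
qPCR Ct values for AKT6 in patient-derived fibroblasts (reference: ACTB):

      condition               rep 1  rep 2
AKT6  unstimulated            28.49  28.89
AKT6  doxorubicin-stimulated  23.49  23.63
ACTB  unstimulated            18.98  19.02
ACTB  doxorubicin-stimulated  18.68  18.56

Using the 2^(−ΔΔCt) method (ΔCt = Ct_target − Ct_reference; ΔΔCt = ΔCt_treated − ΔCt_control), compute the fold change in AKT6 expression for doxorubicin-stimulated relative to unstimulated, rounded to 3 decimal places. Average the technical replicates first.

Mean Ct: AKT6 unstimulated 28.690; AKT6 doxorubicin-stimulated 23.560; ACTB unstimulated 19.000; ACTB doxorubicin-stimulated 18.620
ΔCt(unstimulated) = 28.690 − 19.000 = 9.690
ΔCt(doxorubicin-stimulated) = 23.560 − 18.620 = 4.940
ΔΔCt = 4.940 − 9.690 = -4.750
Fold change = 2^(−(-4.750)) = 2^4.750 = 26.9087

26.909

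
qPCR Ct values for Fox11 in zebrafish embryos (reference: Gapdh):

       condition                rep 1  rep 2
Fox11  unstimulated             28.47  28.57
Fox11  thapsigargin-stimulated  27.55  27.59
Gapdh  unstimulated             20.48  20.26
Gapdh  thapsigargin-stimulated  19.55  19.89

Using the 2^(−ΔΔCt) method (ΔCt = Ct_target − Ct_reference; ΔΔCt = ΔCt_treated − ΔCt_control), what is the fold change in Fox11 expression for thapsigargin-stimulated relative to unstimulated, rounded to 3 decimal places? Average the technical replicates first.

1.231

Mean Ct: Fox11 unstimulated 28.520; Fox11 thapsigargin-stimulated 27.570; Gapdh unstimulated 20.370; Gapdh thapsigargin-stimulated 19.720
ΔCt(unstimulated) = 28.520 − 20.370 = 8.150
ΔCt(thapsigargin-stimulated) = 27.570 − 19.720 = 7.850
ΔΔCt = 7.850 − 8.150 = -0.300
Fold change = 2^(−(-0.300)) = 2^0.300 = 1.2311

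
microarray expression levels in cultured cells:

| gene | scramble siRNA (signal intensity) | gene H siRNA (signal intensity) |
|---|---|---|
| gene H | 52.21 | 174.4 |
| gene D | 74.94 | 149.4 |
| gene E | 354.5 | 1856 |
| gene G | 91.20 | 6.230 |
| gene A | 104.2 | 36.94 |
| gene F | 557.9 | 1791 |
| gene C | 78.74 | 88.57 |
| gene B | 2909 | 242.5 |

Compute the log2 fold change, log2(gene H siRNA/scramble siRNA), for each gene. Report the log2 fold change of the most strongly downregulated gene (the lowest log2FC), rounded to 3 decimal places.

log2(174.4/52.21) = 1.740  (gene H)
log2(149.4/74.94) = 0.995  (gene D)
log2(1856/354.5) = 2.388  (gene E)
log2(6.230/91.20) = -3.872  (gene G)
log2(36.94/104.2) = -1.496  (gene A)
log2(1791/557.9) = 1.683  (gene F)
log2(88.57/78.74) = 0.170  (gene C)
log2(242.5/2909) = -3.584  (gene B)
gene G is most strongly downregulated.

-3.872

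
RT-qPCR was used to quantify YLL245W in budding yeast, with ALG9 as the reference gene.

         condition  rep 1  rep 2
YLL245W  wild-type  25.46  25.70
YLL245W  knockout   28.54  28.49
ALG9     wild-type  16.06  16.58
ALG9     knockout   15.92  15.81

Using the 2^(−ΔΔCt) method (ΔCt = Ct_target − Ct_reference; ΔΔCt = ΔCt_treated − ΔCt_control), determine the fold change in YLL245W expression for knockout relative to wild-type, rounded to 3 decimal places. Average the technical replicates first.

Mean Ct: YLL245W wild-type 25.580; YLL245W knockout 28.515; ALG9 wild-type 16.320; ALG9 knockout 15.865
ΔCt(wild-type) = 25.580 − 16.320 = 9.260
ΔCt(knockout) = 28.515 − 15.865 = 12.650
ΔΔCt = 12.650 − 9.260 = 3.390
Fold change = 2^(−3.390) = 0.0954

0.095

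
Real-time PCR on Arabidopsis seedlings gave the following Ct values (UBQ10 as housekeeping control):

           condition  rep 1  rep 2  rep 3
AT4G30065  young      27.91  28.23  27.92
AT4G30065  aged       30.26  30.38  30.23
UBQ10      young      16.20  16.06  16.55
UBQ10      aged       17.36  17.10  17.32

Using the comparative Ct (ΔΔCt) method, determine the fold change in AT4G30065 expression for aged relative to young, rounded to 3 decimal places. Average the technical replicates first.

0.412

Mean Ct: AT4G30065 young 28.020; AT4G30065 aged 30.290; UBQ10 young 16.270; UBQ10 aged 17.260
ΔCt(young) = 28.020 − 16.270 = 11.750
ΔCt(aged) = 30.290 − 17.260 = 13.030
ΔΔCt = 13.030 − 11.750 = 1.280
Fold change = 2^(−1.280) = 0.4118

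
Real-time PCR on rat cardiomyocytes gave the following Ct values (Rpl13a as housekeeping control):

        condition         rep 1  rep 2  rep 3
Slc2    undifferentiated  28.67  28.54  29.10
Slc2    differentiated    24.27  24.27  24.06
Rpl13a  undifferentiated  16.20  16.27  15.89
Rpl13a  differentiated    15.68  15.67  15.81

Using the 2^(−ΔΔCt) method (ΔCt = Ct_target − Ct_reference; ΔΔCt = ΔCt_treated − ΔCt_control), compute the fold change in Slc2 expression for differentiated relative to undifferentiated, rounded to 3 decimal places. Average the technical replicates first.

Mean Ct: Slc2 undifferentiated 28.770; Slc2 differentiated 24.200; Rpl13a undifferentiated 16.120; Rpl13a differentiated 15.720
ΔCt(undifferentiated) = 28.770 − 16.120 = 12.650
ΔCt(differentiated) = 24.200 − 15.720 = 8.480
ΔΔCt = 8.480 − 12.650 = -4.170
Fold change = 2^(−(-4.170)) = 2^4.170 = 18.0009

18.001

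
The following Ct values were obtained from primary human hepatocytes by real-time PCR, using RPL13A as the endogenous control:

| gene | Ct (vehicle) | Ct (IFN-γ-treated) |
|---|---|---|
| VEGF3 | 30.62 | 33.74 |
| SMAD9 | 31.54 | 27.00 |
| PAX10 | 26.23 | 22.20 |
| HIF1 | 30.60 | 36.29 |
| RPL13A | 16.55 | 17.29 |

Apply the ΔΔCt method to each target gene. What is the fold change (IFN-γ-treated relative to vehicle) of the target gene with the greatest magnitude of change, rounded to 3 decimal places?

38.854

VEGF3: ΔΔCt = (33.74−17.29) − (30.62−16.55) = 16.45 − 14.07 = 2.38; fold change = 2^-2.38 = 0.192
SMAD9: ΔΔCt = (27.00−17.29) − (31.54−16.55) = 9.71 − 14.99 = -5.28; fold change = 2^5.28 = 38.854
PAX10: ΔΔCt = (22.20−17.29) − (26.23−16.55) = 4.91 − 9.68 = -4.77; fold change = 2^4.77 = 27.284
HIF1: ΔΔCt = (36.29−17.29) − (30.60−16.55) = 19.00 − 14.05 = 4.95; fold change = 2^-4.95 = 0.032
SMAD9 has the largest |ΔΔCt| = 5.28.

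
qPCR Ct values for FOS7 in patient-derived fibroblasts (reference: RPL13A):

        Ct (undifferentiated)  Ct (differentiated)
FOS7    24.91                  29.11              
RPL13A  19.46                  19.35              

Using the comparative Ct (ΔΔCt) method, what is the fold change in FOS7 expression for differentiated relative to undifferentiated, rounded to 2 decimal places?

0.05

ΔCt(undifferentiated) = 24.910 − 19.460 = 5.450
ΔCt(differentiated) = 29.110 − 19.350 = 9.760
ΔΔCt = 9.760 − 5.450 = 4.310
Fold change = 2^(−4.310) = 0.050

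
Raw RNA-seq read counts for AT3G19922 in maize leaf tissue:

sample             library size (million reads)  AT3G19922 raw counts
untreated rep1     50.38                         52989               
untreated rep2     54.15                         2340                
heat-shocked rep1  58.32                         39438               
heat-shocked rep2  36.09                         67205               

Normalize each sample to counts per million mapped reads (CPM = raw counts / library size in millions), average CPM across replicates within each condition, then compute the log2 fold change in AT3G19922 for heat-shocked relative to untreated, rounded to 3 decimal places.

1.213

CPM(untreated rep1) = 52989 / 50.38 = 1051.7864
CPM(untreated rep2) = 2340 / 54.15 = 43.2133
CPM(heat-shocked rep1) = 39438 / 58.32 = 676.2346
CPM(heat-shocked rep2) = 67205 / 36.09 = 1862.1502
mean CPM(untreated) = 547.4999; mean CPM(heat-shocked) = 1269.1924
Fold change = 1269.1924 / 547.4999 = 2.31816
log2(2.31816) = 1.2130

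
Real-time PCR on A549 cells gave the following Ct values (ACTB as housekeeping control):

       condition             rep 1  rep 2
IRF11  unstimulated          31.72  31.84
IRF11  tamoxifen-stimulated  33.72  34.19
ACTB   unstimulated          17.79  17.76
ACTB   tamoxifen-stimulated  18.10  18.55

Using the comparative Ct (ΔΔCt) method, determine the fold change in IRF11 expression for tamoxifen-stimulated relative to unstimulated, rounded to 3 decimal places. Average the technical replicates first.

Mean Ct: IRF11 unstimulated 31.780; IRF11 tamoxifen-stimulated 33.955; ACTB unstimulated 17.775; ACTB tamoxifen-stimulated 18.325
ΔCt(unstimulated) = 31.780 − 17.775 = 14.005
ΔCt(tamoxifen-stimulated) = 33.955 − 18.325 = 15.630
ΔΔCt = 15.630 − 14.005 = 1.625
Fold change = 2^(−1.625) = 0.3242

0.324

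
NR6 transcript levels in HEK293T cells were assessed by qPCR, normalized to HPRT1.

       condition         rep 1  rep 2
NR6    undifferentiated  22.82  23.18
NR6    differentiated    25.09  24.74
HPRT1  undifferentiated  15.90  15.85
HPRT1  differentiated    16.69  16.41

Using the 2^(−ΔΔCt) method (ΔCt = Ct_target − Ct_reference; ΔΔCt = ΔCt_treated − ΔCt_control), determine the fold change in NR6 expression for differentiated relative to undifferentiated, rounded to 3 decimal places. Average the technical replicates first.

Mean Ct: NR6 undifferentiated 23.000; NR6 differentiated 24.915; HPRT1 undifferentiated 15.875; HPRT1 differentiated 16.550
ΔCt(undifferentiated) = 23.000 − 15.875 = 7.125
ΔCt(differentiated) = 24.915 − 16.550 = 8.365
ΔΔCt = 8.365 − 7.125 = 1.240
Fold change = 2^(−1.240) = 0.4234

0.423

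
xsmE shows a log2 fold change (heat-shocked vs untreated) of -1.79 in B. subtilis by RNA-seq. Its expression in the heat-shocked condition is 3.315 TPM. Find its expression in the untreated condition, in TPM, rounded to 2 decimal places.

Fold change = 2^(-1.79) = 0.2892
untreated expression = 3.315 / 0.2892 = 11.46

11.46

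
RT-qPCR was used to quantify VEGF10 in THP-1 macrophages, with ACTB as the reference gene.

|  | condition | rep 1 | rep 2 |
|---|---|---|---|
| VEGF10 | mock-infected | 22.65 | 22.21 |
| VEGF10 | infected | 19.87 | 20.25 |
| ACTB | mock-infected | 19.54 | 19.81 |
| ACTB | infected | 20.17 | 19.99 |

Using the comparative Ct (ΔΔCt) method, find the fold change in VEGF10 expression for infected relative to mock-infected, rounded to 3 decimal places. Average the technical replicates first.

Mean Ct: VEGF10 mock-infected 22.430; VEGF10 infected 20.060; ACTB mock-infected 19.675; ACTB infected 20.080
ΔCt(mock-infected) = 22.430 − 19.675 = 2.755
ΔCt(infected) = 20.060 − 20.080 = -0.020
ΔΔCt = -0.020 − 2.755 = -2.775
Fold change = 2^(−(-2.775)) = 2^2.775 = 6.8448

6.845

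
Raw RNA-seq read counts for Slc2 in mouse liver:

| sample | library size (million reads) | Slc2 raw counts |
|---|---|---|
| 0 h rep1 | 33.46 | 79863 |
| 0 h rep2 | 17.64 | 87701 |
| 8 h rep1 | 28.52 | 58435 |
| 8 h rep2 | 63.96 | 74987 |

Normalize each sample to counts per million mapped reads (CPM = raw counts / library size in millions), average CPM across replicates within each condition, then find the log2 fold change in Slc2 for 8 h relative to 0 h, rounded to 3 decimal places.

-1.192

CPM(0 h rep1) = 79863 / 33.46 = 2386.8201
CPM(0 h rep2) = 87701 / 17.64 = 4971.7120
CPM(8 h rep1) = 58435 / 28.52 = 2048.9130
CPM(8 h rep2) = 74987 / 63.96 = 1172.4046
mean CPM(0 h) = 3679.2661; mean CPM(8 h) = 1610.6588
Fold change = 1610.6588 / 3679.2661 = 0.43777
log2(0.43777) = -1.1918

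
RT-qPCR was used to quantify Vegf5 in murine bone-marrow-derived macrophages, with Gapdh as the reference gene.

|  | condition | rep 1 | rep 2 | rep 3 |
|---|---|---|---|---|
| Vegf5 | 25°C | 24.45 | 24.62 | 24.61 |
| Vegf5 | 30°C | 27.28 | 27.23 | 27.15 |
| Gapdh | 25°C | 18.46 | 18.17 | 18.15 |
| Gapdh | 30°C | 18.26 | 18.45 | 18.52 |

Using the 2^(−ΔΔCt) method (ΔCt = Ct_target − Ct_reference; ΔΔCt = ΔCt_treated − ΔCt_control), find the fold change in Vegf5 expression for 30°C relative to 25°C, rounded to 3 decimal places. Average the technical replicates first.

Mean Ct: Vegf5 25°C 24.560; Vegf5 30°C 27.220; Gapdh 25°C 18.260; Gapdh 30°C 18.410
ΔCt(25°C) = 24.560 − 18.260 = 6.300
ΔCt(30°C) = 27.220 − 18.410 = 8.810
ΔΔCt = 8.810 − 6.300 = 2.510
Fold change = 2^(−2.510) = 0.1756

0.176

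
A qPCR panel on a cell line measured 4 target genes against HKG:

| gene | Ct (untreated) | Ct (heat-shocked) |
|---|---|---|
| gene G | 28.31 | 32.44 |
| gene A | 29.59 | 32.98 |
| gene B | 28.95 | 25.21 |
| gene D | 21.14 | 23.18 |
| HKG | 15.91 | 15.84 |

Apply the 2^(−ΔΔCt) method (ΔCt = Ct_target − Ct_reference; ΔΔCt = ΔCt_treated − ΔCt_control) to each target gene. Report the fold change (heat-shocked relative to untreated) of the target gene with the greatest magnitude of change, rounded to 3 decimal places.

0.054

gene G: ΔΔCt = (32.44−15.84) − (28.31−15.91) = 16.60 − 12.40 = 4.20; fold change = 2^-4.20 = 0.054
gene A: ΔΔCt = (32.98−15.84) − (29.59−15.91) = 17.14 − 13.68 = 3.46; fold change = 2^-3.46 = 0.091
gene B: ΔΔCt = (25.21−15.84) − (28.95−15.91) = 9.37 − 13.04 = -3.67; fold change = 2^3.67 = 12.729
gene D: ΔΔCt = (23.18−15.84) − (21.14−15.91) = 7.34 − 5.23 = 2.11; fold change = 2^-2.11 = 0.232
gene G has the largest |ΔΔCt| = 4.20.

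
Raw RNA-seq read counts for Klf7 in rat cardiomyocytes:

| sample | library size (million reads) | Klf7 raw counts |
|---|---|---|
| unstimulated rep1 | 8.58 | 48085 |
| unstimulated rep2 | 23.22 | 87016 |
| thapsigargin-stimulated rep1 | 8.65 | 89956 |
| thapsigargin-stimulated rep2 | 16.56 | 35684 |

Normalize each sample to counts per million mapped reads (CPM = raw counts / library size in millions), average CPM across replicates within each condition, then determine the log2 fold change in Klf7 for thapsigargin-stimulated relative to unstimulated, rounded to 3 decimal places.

CPM(unstimulated rep1) = 48085 / 8.58 = 5604.3124
CPM(unstimulated rep2) = 87016 / 23.22 = 3747.4591
CPM(thapsigargin-stimulated rep1) = 89956 / 8.65 = 10399.5376
CPM(thapsigargin-stimulated rep2) = 35684 / 16.56 = 2154.8309
mean CPM(unstimulated) = 4675.8857; mean CPM(thapsigargin-stimulated) = 6277.1842
Fold change = 6277.1842 / 4675.8857 = 1.34246
log2(1.34246) = 0.4249

0.425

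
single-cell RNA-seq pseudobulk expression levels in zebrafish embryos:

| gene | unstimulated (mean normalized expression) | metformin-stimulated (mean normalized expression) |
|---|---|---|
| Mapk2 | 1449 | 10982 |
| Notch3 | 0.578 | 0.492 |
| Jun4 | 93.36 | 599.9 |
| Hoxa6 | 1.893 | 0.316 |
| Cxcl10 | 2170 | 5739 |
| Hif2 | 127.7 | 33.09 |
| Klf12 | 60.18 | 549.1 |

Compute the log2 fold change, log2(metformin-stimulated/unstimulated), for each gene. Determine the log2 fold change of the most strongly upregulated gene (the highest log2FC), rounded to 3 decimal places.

3.190

log2(10982/1449) = 2.922  (Mapk2)
log2(0.492/0.578) = -0.232  (Notch3)
log2(599.9/93.36) = 2.684  (Jun4)
log2(0.316/1.893) = -2.583  (Hoxa6)
log2(5739/2170) = 1.403  (Cxcl10)
log2(33.09/127.7) = -1.948  (Hif2)
log2(549.1/60.18) = 3.190  (Klf12)
Klf12 is most strongly upregulated.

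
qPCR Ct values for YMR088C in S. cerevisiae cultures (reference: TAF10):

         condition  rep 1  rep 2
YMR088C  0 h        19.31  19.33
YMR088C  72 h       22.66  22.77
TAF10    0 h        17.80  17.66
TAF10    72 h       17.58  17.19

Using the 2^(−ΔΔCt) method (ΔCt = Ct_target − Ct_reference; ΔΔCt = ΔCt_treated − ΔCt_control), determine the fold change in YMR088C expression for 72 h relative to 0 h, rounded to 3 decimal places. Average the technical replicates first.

Mean Ct: YMR088C 0 h 19.320; YMR088C 72 h 22.715; TAF10 0 h 17.730; TAF10 72 h 17.385
ΔCt(0 h) = 19.320 − 17.730 = 1.590
ΔCt(72 h) = 22.715 − 17.385 = 5.330
ΔΔCt = 5.330 − 1.590 = 3.740
Fold change = 2^(−3.740) = 0.0748

0.075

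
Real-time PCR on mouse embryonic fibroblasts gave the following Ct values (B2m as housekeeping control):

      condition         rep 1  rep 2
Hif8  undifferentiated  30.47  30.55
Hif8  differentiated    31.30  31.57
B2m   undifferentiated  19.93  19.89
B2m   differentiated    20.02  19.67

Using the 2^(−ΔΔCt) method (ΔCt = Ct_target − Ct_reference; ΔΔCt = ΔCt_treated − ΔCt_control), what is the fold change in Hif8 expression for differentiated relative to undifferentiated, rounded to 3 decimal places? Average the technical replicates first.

0.503

Mean Ct: Hif8 undifferentiated 30.510; Hif8 differentiated 31.435; B2m undifferentiated 19.910; B2m differentiated 19.845
ΔCt(undifferentiated) = 30.510 − 19.910 = 10.600
ΔCt(differentiated) = 31.435 − 19.845 = 11.590
ΔΔCt = 11.590 − 10.600 = 0.990
Fold change = 2^(−0.990) = 0.5035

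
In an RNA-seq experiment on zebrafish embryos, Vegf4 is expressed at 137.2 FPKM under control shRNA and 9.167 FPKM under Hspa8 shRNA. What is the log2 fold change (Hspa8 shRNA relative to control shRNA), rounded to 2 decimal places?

Fold change = 9.167 / 137.2 = 0.0668
log2(0.0668) = -3.904

-3.90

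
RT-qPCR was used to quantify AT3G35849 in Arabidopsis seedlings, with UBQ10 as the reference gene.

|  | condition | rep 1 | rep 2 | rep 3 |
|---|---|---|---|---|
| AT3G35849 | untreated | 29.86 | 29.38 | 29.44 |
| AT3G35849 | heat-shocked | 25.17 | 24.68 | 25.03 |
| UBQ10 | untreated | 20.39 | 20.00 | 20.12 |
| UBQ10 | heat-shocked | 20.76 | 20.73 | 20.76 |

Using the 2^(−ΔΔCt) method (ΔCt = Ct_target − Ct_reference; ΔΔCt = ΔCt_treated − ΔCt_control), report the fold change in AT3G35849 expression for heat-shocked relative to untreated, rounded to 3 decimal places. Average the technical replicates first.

Mean Ct: AT3G35849 untreated 29.560; AT3G35849 heat-shocked 24.960; UBQ10 untreated 20.170; UBQ10 heat-shocked 20.750
ΔCt(untreated) = 29.560 − 20.170 = 9.390
ΔCt(heat-shocked) = 24.960 − 20.750 = 4.210
ΔΔCt = 4.210 − 9.390 = -5.180
Fold change = 2^(−(-5.180)) = 2^5.180 = 36.2523

36.252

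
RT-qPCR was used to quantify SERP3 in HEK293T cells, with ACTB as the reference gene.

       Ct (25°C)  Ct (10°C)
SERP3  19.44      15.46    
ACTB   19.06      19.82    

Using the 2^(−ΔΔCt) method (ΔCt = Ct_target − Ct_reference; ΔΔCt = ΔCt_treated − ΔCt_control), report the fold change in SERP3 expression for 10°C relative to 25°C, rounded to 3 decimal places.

ΔCt(25°C) = 19.440 − 19.060 = 0.380
ΔCt(10°C) = 15.460 − 19.820 = -4.360
ΔΔCt = -4.360 − 0.380 = -4.740
Fold change = 2^(−(-4.740)) = 2^4.740 = 26.7228

26.723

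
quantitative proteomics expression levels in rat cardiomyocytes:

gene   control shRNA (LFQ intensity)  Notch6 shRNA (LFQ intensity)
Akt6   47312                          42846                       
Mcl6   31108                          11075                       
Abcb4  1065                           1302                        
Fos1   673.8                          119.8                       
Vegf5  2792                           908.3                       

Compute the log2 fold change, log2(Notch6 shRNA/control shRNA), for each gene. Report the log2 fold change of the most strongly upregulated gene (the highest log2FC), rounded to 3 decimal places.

log2(42846/47312) = -0.143  (Akt6)
log2(11075/31108) = -1.490  (Mcl6)
log2(1302/1065) = 0.290  (Abcb4)
log2(119.8/673.8) = -2.492  (Fos1)
log2(908.3/2792) = -1.620  (Vegf5)
Abcb4 is most strongly upregulated.

0.290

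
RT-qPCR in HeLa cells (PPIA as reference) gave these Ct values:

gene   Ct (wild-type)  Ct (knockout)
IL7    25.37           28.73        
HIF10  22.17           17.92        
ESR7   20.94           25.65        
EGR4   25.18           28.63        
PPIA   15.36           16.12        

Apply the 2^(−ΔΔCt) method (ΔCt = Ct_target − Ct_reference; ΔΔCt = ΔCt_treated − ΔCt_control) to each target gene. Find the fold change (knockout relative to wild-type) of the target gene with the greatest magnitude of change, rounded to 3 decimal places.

IL7: ΔΔCt = (28.73−16.12) − (25.37−15.36) = 12.61 − 10.01 = 2.60; fold change = 2^-2.60 = 0.165
HIF10: ΔΔCt = (17.92−16.12) − (22.17−15.36) = 1.80 − 6.81 = -5.01; fold change = 2^5.01 = 32.223
ESR7: ΔΔCt = (25.65−16.12) − (20.94−15.36) = 9.53 − 5.58 = 3.95; fold change = 2^-3.95 = 0.065
EGR4: ΔΔCt = (28.63−16.12) − (25.18−15.36) = 12.51 − 9.82 = 2.69; fold change = 2^-2.69 = 0.155
HIF10 has the largest |ΔΔCt| = 5.01.

32.223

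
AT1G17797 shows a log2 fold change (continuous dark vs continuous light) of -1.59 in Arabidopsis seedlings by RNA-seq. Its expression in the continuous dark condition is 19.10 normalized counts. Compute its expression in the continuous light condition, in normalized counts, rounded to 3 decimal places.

Fold change = 2^(-1.59) = 0.3322
continuous light expression = 19.10 / 0.3322 = 57.500

57.500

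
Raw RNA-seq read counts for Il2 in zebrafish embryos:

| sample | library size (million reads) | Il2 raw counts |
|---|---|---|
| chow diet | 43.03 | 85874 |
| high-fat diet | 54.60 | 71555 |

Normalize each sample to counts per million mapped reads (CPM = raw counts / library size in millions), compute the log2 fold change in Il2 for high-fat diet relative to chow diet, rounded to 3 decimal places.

-0.607

CPM(chow diet) = 85874 / 43.03 = 1995.6774
CPM(high-fat diet) = 71555 / 54.60 = 1310.5311
Fold change = 1310.5311 / 1995.6774 = 0.65668
log2(0.65668) = -0.6067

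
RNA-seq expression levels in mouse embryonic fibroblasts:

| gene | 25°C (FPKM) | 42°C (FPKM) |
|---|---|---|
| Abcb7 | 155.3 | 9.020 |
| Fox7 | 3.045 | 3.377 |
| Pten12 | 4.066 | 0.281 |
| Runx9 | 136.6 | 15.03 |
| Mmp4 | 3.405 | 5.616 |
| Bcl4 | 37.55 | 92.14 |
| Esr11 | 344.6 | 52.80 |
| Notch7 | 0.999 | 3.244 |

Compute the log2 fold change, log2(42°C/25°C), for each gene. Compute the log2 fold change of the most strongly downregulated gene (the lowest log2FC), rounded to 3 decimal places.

log2(9.020/155.3) = -4.106  (Abcb7)
log2(3.377/3.045) = 0.149  (Fox7)
log2(0.281/4.066) = -3.855  (Pten12)
log2(15.03/136.6) = -3.184  (Runx9)
log2(5.616/3.405) = 0.722  (Mmp4)
log2(92.14/37.55) = 1.295  (Bcl4)
log2(52.80/344.6) = -2.706  (Esr11)
log2(3.244/0.999) = 1.699  (Notch7)
Abcb7 is most strongly downregulated.

-4.106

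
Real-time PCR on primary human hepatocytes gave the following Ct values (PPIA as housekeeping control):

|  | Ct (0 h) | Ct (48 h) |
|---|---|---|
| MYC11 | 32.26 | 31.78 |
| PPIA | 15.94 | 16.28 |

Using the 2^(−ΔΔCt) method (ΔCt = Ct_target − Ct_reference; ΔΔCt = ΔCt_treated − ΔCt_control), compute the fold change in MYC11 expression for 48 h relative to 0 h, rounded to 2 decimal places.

1.77

ΔCt(0 h) = 32.260 − 15.940 = 16.320
ΔCt(48 h) = 31.780 − 16.280 = 15.500
ΔΔCt = 15.500 − 16.320 = -0.820
Fold change = 2^(−(-0.820)) = 2^0.820 = 1.765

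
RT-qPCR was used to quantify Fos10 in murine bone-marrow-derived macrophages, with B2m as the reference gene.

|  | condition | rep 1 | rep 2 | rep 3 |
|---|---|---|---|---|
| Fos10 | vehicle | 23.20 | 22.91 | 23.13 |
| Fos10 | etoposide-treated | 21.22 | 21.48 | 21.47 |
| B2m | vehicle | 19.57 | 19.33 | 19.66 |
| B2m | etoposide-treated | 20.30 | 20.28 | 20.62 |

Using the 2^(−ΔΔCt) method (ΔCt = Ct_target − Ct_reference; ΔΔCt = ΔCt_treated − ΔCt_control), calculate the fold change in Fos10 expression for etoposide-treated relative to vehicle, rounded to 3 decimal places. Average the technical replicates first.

5.938

Mean Ct: Fos10 vehicle 23.080; Fos10 etoposide-treated 21.390; B2m vehicle 19.520; B2m etoposide-treated 20.400
ΔCt(vehicle) = 23.080 − 19.520 = 3.560
ΔCt(etoposide-treated) = 21.390 − 20.400 = 0.990
ΔΔCt = 0.990 − 3.560 = -2.570
Fold change = 2^(−(-2.570)) = 2^2.570 = 5.9381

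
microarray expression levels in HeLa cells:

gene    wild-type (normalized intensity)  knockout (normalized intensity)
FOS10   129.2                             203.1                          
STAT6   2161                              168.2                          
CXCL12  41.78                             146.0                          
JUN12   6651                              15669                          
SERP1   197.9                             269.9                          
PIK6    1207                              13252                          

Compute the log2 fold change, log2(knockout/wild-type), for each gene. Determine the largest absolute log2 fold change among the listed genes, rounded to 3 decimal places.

3.683

log2(203.1/129.2) = 0.653  (FOS10)
log2(168.2/2161) = -3.683  (STAT6)
log2(146.0/41.78) = 1.805  (CXCL12)
log2(15669/6651) = 1.236  (JUN12)
log2(269.9/197.9) = 0.448  (SERP1)
log2(13252/1207) = 3.457  (PIK6)
The largest magnitude belongs to STAT6.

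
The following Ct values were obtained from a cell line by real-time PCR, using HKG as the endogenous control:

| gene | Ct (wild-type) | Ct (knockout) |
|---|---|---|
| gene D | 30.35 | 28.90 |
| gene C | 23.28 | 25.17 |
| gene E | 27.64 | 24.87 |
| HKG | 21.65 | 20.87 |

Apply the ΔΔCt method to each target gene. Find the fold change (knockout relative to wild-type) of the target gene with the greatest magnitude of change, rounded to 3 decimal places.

gene D: ΔΔCt = (28.90−20.87) − (30.35−21.65) = 8.03 − 8.70 = -0.67; fold change = 2^0.67 = 1.591
gene C: ΔΔCt = (25.17−20.87) − (23.28−21.65) = 4.30 − 1.63 = 2.67; fold change = 2^-2.67 = 0.157
gene E: ΔΔCt = (24.87−20.87) − (27.64−21.65) = 4.00 − 5.99 = -1.99; fold change = 2^1.99 = 3.972
gene C has the largest |ΔΔCt| = 2.67.

0.157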